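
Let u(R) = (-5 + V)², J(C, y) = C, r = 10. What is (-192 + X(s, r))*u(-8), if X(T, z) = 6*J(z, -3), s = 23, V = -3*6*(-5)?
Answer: -953700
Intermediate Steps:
V = 90 (V = -18*(-5) = 90)
u(R) = 7225 (u(R) = (-5 + 90)² = 85² = 7225)
X(T, z) = 6*z
(-192 + X(s, r))*u(-8) = (-192 + 6*10)*7225 = (-192 + 60)*7225 = -132*7225 = -953700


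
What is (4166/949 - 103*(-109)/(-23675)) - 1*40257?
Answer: -904389191148/22467575 ≈ -40253.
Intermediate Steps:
(4166/949 - 103*(-109)/(-23675)) - 1*40257 = (4166*(1/949) + 11227*(-1/23675)) - 40257 = (4166/949 - 11227/23675) - 40257 = 87975627/22467575 - 40257 = -904389191148/22467575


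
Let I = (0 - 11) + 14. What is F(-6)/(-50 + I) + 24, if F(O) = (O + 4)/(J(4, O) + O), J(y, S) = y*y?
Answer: 5641/235 ≈ 24.004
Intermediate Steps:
J(y, S) = y²
F(O) = (4 + O)/(16 + O) (F(O) = (O + 4)/(4² + O) = (4 + O)/(16 + O))
I = 3 (I = -11 + 14 = 3)
F(-6)/(-50 + I) + 24 = ((4 - 6)/(16 - 6))/(-50 + 3) + 24 = (-2/10)/(-47) + 24 = -(-2)/470 + 24 = -1/47*(-⅕) + 24 = 1/235 + 24 = 5641/235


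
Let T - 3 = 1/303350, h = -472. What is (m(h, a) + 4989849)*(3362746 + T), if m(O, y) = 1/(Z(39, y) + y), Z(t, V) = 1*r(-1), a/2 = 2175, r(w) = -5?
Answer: 11058230547442004766903/659027875 ≈ 1.6780e+13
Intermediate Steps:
a = 4350 (a = 2*2175 = 4350)
Z(t, V) = -5 (Z(t, V) = 1*(-5) = -5)
T = 910051/303350 (T = 3 + 1/303350 = 910051/303350 ≈ 3.0000)
m(O, y) = 1/(-5 + y)
(m(h, a) + 4989849)*(3362746 + T) = (1/(-5 + 4350) + 4989849)*(3362746 + 910051/303350) = (1/4345 + 4989849)*(1020089909151/303350) = (21680893906/4345)*(1020089909151/303350) = 11058230547442004766903/659027875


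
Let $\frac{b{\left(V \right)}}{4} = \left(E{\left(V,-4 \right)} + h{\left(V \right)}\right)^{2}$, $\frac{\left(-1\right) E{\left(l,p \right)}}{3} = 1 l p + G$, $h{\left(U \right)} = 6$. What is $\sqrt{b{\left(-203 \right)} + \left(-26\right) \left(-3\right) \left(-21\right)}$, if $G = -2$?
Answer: $3 \sqrt{2611274} \approx 4847.8$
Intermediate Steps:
$E{\left(l,p \right)} = 6 - 3 l p$ ($E{\left(l,p \right)} = - 3 \left(1 l p - 2\right) = - 3 \left(l p - 2\right) = - 3 \left(-2 + l p\right) = 6 - 3 l p$)
$b{\left(V \right)} = 4 \left(12 + 12 V\right)^{2}$ ($b{\left(V \right)} = 4 \left(\left(6 - 3 V \left(-4\right)\right) + 6\right)^{2} = 4 \left(\left(6 + 12 V\right) + 6\right)^{2} = 4 \left(12 + 12 V\right)^{2}$)
$\sqrt{b{\left(-203 \right)} + \left(-26\right) \left(-3\right) \left(-21\right)} = \sqrt{576 \left(1 - 203\right)^{2} + \left(-26\right) \left(-3\right) \left(-21\right)} = \sqrt{576 \left(-202\right)^{2} + 78 \left(-21\right)} = \sqrt{576 \cdot 40804 - 1638} = \sqrt{23503104 - 1638} = \sqrt{23501466} = 3 \sqrt{2611274}$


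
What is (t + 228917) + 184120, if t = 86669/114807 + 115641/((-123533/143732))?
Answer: 359058691747940/1289313921 ≈ 2.7849e+5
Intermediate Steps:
t = -173475662240137/1289313921 (t = 86669*(1/114807) + 115641/((-123533*1/143732)) = 7879/10437 + 115641/(-123533/143732) = 7879/10437 + 115641*(-143732/123533) = 7879/10437 - 16621312212/123533 = -173475662240137/1289313921 ≈ -1.3455e+5)
(t + 228917) + 184120 = (-173475662240137/1289313921 + 228917) + 184120 = 121670212613420/1289313921 + 184120 = 359058691747940/1289313921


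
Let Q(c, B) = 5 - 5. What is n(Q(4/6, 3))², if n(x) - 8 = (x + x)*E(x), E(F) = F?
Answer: 64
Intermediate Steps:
Q(c, B) = 0
n(x) = 8 + 2*x² (n(x) = 8 + (x + x)*x = 8 + (2*x)*x = 8 + 2*x²)
n(Q(4/6, 3))² = (8 + 2*0²)² = (8 + 2*0)² = (8 + 0)² = 8² = 64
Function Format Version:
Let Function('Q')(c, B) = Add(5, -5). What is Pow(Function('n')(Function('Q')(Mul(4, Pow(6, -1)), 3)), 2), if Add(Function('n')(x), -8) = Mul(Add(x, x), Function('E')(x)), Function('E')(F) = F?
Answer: 64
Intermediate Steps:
Function('Q')(c, B) = 0
Function('n')(x) = Add(8, Mul(2, Pow(x, 2))) (Function('n')(x) = Add(8, Mul(Add(x, x), x)) = Add(8, Mul(Mul(2, x), x)) = Add(8, Mul(2, Pow(x, 2))))
Pow(Function('n')(Function('Q')(Mul(4, Pow(6, -1)), 3)), 2) = Pow(Add(8, Mul(2, Pow(0, 2))), 2) = Pow(Add(8, Mul(2, 0)), 2) = Pow(Add(8, 0), 2) = Pow(8, 2) = 64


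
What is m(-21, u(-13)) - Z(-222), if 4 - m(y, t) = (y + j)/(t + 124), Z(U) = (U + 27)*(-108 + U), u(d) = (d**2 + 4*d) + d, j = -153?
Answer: -2445119/38 ≈ -64345.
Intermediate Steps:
u(d) = d**2 + 5*d
Z(U) = (-108 + U)*(27 + U) (Z(U) = (27 + U)*(-108 + U) = (-108 + U)*(27 + U))
m(y, t) = 4 - (-153 + y)/(124 + t) (m(y, t) = 4 - (y - 153)/(t + 124) = 4 - (-153 + y)/(124 + t))
m(-21, u(-13)) - Z(-222) = (649 - 1*(-21) + 4*(-13*(5 - 13)))/(124 - 13*(5 - 13)) - (-2916 + (-222)**2 - 81*(-222)) = (649 + 21 + 4*(-13*(-8)))/(124 - 13*(-8)) - (-2916 + 49284 + 17982) = (649 + 21 + 4*104)/(124 + 104) - 1*64350 = (649 + 21 + 416)/228 - 64350 = (1/228)*1086 - 64350 = 181/38 - 64350 = -2445119/38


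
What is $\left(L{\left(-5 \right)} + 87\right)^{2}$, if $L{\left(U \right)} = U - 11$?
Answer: $5041$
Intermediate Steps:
$L{\left(U \right)} = -11 + U$
$\left(L{\left(-5 \right)} + 87\right)^{2} = \left(\left(-11 - 5\right) + 87\right)^{2} = \left(-16 + 87\right)^{2} = 71^{2} = 5041$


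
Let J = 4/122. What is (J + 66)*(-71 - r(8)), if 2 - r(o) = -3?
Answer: -306128/61 ≈ -5018.5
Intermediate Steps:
r(o) = 5 (r(o) = 2 - 1*(-3) = 2 + 3 = 5)
J = 2/61 (J = 4*(1/122) = 2/61 ≈ 0.032787)
(J + 66)*(-71 - r(8)) = (2/61 + 66)*(-71 - 1*5) = 4028*(-71 - 5)/61 = (4028/61)*(-76) = -306128/61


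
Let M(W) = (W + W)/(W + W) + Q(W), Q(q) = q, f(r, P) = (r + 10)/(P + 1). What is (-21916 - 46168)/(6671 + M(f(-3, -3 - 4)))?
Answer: -408504/40025 ≈ -10.206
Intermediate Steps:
f(r, P) = (10 + r)/(1 + P)
M(W) = 1 + W (M(W) = (W + W)/(W + W) + W = (2*W)/((2*W)) + W = (2*W)*(1/(2*W)) + W = 1 + W)
(-21916 - 46168)/(6671 + M(f(-3, -3 - 4))) = (-21916 - 46168)/(6671 + (1 + (10 - 3)/(1 + (-3 - 4)))) = -68084/(6671 + (1 + 7/(1 - 7))) = -68084/(6671 + (1 + 7/(-6))) = -68084/(6671 + (1 - 1/6*7)) = -68084/(6671 + (1 - 7/6)) = -68084/(6671 - 1/6) = -68084/40025/6 = -68084*6/40025 = -408504/40025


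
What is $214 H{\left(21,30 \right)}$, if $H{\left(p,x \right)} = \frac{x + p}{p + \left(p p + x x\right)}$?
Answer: $\frac{1819}{227} \approx 8.0132$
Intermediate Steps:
$H{\left(p,x \right)} = \frac{p + x}{p + p^{2} + x^{2}}$ ($H{\left(p,x \right)} = \frac{p + x}{p + \left(p^{2} + x^{2}\right)} = \frac{p + x}{p + p^{2} + x^{2}}$)
$214 H{\left(21,30 \right)} = 214 \frac{21 + 30}{21 + 21^{2} + 30^{2}} = 214 \frac{1}{21 + 441 + 900} \cdot 51 = 214 \cdot \frac{1}{1362} \cdot 51 = 214 \cdot \frac{17}{454} = \frac{1819}{227}$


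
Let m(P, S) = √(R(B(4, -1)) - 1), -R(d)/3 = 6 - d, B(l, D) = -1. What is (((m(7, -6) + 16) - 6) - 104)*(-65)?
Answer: 6110 - 65*I*√22 ≈ 6110.0 - 304.88*I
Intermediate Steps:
R(d) = -18 + 3*d (R(d) = -3*(6 - d) = -18 + 3*d)
m(P, S) = I*√22 (m(P, S) = √((-18 + 3*(-1)) - 1) = √((-18 - 3) - 1) = √(-21 - 1) = √(-22) = I*√22)
(((m(7, -6) + 16) - 6) - 104)*(-65) = (((I*√22 + 16) - 6) - 104)*(-65) = (((16 + I*√22) - 6) - 104)*(-65) = ((10 + I*√22) - 104)*(-65) = (-94 + I*√22)*(-65) = 6110 - 65*I*√22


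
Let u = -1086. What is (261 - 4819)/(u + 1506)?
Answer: -2279/210 ≈ -10.852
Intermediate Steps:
(261 - 4819)/(u + 1506) = (261 - 4819)/(-1086 + 1506) = -4558/420 = -4558*1/420 = -2279/210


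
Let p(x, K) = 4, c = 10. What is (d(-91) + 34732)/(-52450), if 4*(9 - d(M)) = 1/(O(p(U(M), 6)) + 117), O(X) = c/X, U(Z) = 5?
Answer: -16606197/25071100 ≈ -0.66236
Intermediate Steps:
O(X) = 10/X
d(M) = 4301/478 (d(M) = 9 - 1/(4*(10/4 + 117)) = 9 - 1/(4*(10*(¼) + 117)) = 9 - 1/(4*(5/2 + 117)) = 9 - 1/(4*239/2) = 9 - ¼*2/239 = 9 - 1/478 = 4301/478)
(d(-91) + 34732)/(-52450) = (4301/478 + 34732)/(-52450) = (16606197/478)*(-1/52450) = -16606197/25071100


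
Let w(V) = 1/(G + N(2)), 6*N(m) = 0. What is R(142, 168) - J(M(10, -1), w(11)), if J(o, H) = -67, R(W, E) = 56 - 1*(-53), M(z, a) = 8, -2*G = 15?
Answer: 176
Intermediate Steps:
G = -15/2 (G = -½*15 = -15/2 ≈ -7.5000)
N(m) = 0 (N(m) = (⅙)*0 = 0)
R(W, E) = 109 (R(W, E) = 56 + 53 = 109)
w(V) = -2/15 (w(V) = 1/(-15/2 + 0) = 1/(-15/2) = -2/15)
R(142, 168) - J(M(10, -1), w(11)) = 109 - 1*(-67) = 109 + 67 = 176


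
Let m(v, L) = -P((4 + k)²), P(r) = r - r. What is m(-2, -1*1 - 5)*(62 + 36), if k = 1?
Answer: 0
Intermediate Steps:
P(r) = 0
m(v, L) = 0 (m(v, L) = -1*0 = 0)
m(-2, -1*1 - 5)*(62 + 36) = 0*(62 + 36) = 0*98 = 0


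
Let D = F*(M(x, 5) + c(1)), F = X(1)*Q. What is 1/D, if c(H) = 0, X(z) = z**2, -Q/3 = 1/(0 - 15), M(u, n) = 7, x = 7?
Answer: 5/7 ≈ 0.71429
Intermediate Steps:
Q = 1/5 (Q = -3/(0 - 15) = -3/(-15) = -3*(-1/15) = 1/5 ≈ 0.20000)
F = 1/5 (F = 1**2*(1/5) = 1*(1/5) = 1/5 ≈ 0.20000)
D = 7/5 (D = (7 + 0)/5 = (1/5)*7 = 7/5 ≈ 1.4000)
1/D = 1/(7/5) = 5/7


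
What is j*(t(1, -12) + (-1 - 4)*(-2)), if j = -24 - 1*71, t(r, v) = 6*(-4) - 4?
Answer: 1710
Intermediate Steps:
t(r, v) = -28 (t(r, v) = -24 - 4 = -28)
j = -95 (j = -24 - 71 = -95)
j*(t(1, -12) + (-1 - 4)*(-2)) = -95*(-28 + (-1 - 4)*(-2)) = -95*(-28 - 5*(-2)) = -95*(-28 + 10) = -95*(-18) = 1710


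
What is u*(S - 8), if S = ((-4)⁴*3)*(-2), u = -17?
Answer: 26248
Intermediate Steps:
S = -1536 (S = (256*3)*(-2) = 768*(-2) = -1536)
u*(S - 8) = -17*(-1536 - 8) = -17*(-1544) = 26248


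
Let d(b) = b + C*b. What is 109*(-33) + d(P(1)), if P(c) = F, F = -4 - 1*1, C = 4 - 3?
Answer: -3607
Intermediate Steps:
C = 1
F = -5 (F = -4 - 1 = -5)
P(c) = -5
d(b) = 2*b (d(b) = b + 1*b = b + b = 2*b)
109*(-33) + d(P(1)) = 109*(-33) + 2*(-5) = -3597 - 10 = -3607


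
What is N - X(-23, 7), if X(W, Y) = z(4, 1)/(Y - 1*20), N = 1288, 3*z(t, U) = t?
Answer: 50236/39 ≈ 1288.1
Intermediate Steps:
z(t, U) = t/3
X(W, Y) = 4/(3*(-20 + Y)) (X(W, Y) = ((1/3)*4)/(Y - 1*20) = 4/(3*(Y - 20)) = 4/(3*(-20 + Y)))
N - X(-23, 7) = 1288 - 4/(3*(-20 + 7)) = 1288 - 4/(3*(-13)) = 1288 - 4*(-1)/(3*13) = 1288 - 1*(-4/39) = 1288 + 4/39 = 50236/39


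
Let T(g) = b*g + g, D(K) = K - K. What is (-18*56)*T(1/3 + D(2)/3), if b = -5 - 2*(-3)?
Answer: -672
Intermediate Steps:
b = 1 (b = -5 + 6 = 1)
D(K) = 0
T(g) = 2*g (T(g) = 1*g + g = g + g = 2*g)
(-18*56)*T(1/3 + D(2)/3) = (-18*56)*(2*(1/3 + 0/3)) = -2016*(1*(1/3) + 0*(1/3)) = -2016*(1/3 + 0) = -2016/3 = -1008*2/3 = -672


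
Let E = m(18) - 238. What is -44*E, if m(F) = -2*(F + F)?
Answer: 13640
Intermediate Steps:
m(F) = -4*F
E = -310 (E = -4*18 - 238 = -72 - 238 = -310)
-44*E = -44*(-310) = 13640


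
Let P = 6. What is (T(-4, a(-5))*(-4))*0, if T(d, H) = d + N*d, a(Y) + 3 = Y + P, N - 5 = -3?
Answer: 0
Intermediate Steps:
N = 2 (N = 5 - 3 = 2)
a(Y) = 3 + Y (a(Y) = -3 + (Y + 6) = -3 + (6 + Y) = 3 + Y)
T(d, H) = 3*d (T(d, H) = d + 2*d = 3*d)
(T(-4, a(-5))*(-4))*0 = ((3*(-4))*(-4))*0 = -12*(-4)*0 = 48*0 = 0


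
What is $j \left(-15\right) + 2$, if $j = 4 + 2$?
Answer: $-88$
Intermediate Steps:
$j = 6$
$j \left(-15\right) + 2 = 6 \left(-15\right) + 2 = -90 + 2 = -88$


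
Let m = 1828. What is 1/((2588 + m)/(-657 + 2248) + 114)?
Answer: 1591/185790 ≈ 0.0085634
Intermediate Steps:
1/((2588 + m)/(-657 + 2248) + 114) = 1/((2588 + 1828)/(-657 + 2248) + 114) = 1/(4416/1591 + 114) = 1/(185790/1591) = 1591/185790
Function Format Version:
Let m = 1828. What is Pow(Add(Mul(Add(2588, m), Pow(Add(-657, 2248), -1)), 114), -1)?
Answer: Rational(1591, 185790) ≈ 0.0085634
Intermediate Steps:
Pow(Add(Mul(Add(2588, m), Pow(Add(-657, 2248), -1)), 114), -1) = Pow(Add(Mul(Add(2588, 1828), Pow(Add(-657, 2248), -1)), 114), -1) = Pow(Add(Mul(4416, Pow(1591, -1)), 114), -1) = Pow(Add(Mul(4416, Rational(1, 1591)), 114), -1) = Pow(Add(Rational(4416, 1591), 114), -1) = Pow(Rational(185790, 1591), -1) = Rational(1591, 185790)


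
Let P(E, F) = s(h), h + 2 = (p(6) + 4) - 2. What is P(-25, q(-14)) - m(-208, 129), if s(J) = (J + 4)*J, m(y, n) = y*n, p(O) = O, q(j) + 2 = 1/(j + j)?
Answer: 26892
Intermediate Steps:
q(j) = -2 + 1/(2*j) (q(j) = -2 + 1/(j + j) = -2 + 1/(2*j))
h = 6 (h = -2 + ((6 + 4) - 2) = -2 + (10 - 2) = -2 + 8 = 6)
m(y, n) = n*y
s(J) = J*(4 + J) (s(J) = (4 + J)*J = J*(4 + J))
P(E, F) = 60 (P(E, F) = 6*(4 + 6) = 6*10 = 60)
P(-25, q(-14)) - m(-208, 129) = 60 - 129*(-208) = 60 - 1*(-26832) = 60 + 26832 = 26892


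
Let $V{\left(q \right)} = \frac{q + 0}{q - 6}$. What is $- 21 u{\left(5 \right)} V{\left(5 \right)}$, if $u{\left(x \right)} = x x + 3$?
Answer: $2940$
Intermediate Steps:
$u{\left(x \right)} = 3 + x^{2}$ ($u{\left(x \right)} = x^{2} + 3 = 3 + x^{2}$)
$V{\left(q \right)} = \frac{q}{-6 + q}$
$- 21 u{\left(5 \right)} V{\left(5 \right)} = - 21 \left(3 + 5^{2}\right) \frac{5}{-6 + 5} = - 21 \left(3 + 25\right) \frac{5}{-1} = \left(-21\right) 28 \cdot 5 \left(-1\right) = \left(-588\right) \left(-5\right) = 2940$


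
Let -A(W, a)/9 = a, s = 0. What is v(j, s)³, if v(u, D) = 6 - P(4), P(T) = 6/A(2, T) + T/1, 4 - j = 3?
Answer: 2197/216 ≈ 10.171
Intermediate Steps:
A(W, a) = -9*a
j = 1 (j = 4 - 1*3 = 4 - 3 = 1)
P(T) = T - 2/(3*T) (P(T) = 6/((-9*T)) + T/1 = 6*(-1/(9*T)) + T*1 = -2/(3*T) + T = T - 2/(3*T))
v(u, D) = 13/6 (v(u, D) = 6 - (4 - ⅔/4) = 6 - (4 - ⅔*¼) = 6 - (4 - ⅙) = 6 - 1*23/6 = 6 - 23/6 = 13/6)
v(j, s)³ = (13/6)³ = 2197/216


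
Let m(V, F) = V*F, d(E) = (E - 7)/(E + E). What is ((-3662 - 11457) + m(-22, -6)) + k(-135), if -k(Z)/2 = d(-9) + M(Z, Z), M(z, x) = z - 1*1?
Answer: -132451/9 ≈ -14717.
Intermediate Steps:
M(z, x) = -1 + z (M(z, x) = z - 1 = -1 + z)
d(E) = (-7 + E)/(2*E) (d(E) = (-7 + E)/((2*E)) = (-7 + E)*(1/(2*E)) = (-7 + E)/(2*E))
k(Z) = 2/9 - 2*Z (k(Z) = -2*((1/2)*(-7 - 9)/(-9) + (-1 + Z)) = -2*((1/2)*(-1/9)*(-16) + (-1 + Z)) = -2*(8/9 + (-1 + Z)) = -2*(-1/9 + Z) = 2/9 - 2*Z)
m(V, F) = F*V
((-3662 - 11457) + m(-22, -6)) + k(-135) = ((-3662 - 11457) - 6*(-22)) + (2/9 - 2*(-135)) = (-15119 + 132) + (2/9 + 270) = -14987 + 2432/9 = -132451/9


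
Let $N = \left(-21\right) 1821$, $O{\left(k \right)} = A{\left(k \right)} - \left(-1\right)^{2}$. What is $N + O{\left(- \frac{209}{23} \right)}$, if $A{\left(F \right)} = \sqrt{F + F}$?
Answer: $-38242 + \frac{i \sqrt{9614}}{23} \approx -38242.0 + 4.2631 i$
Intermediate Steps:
$A{\left(F \right)} = \sqrt{2} \sqrt{F}$ ($A{\left(F \right)} = \sqrt{2 F} = \sqrt{2} \sqrt{F}$)
$O{\left(k \right)} = -1 + \sqrt{2} \sqrt{k}$ ($O{\left(k \right)} = \sqrt{2} \sqrt{k} - \left(-1\right)^{2} = \sqrt{2} \sqrt{k} - 1 = -1 + \sqrt{2} \sqrt{k}$)
$N = -38241$
$N + O{\left(- \frac{209}{23} \right)} = -38241 - \left(1 - \sqrt{2} \sqrt{- \frac{209}{23}}\right) = -38241 - \left(1 - \sqrt{2} \frac{i \sqrt{4807}}{23}\right) = -38241 - \left(1 - \frac{i \sqrt{9614}}{23}\right) = -38242 + \frac{i \sqrt{9614}}{23}$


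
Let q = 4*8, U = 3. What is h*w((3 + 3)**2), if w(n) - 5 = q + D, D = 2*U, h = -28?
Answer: -1204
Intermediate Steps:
D = 6 (D = 2*3 = 6)
q = 32
w(n) = 43 (w(n) = 5 + (32 + 6) = 5 + 38 = 43)
h*w((3 + 3)**2) = -28*43 = -1204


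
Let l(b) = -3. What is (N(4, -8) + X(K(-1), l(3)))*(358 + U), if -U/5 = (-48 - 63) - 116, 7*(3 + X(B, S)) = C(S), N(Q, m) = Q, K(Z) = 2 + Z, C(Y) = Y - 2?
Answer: 2986/7 ≈ 426.57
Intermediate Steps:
C(Y) = -2 + Y
X(B, S) = -23/7 + S/7 (X(B, S) = -3 + (-2 + S)/7 = -3 + (-2/7 + S/7) = -23/7 + S/7)
U = 1135 (U = -5*((-48 - 63) - 116) = -5*(-111 - 116) = -5*(-227) = 1135)
(N(4, -8) + X(K(-1), l(3)))*(358 + U) = (4 + (-23/7 + (⅐)*(-3)))*(358 + 1135) = (4 + (-23/7 - 3/7))*1493 = (4 - 26/7)*1493 = (2/7)*1493 = 2986/7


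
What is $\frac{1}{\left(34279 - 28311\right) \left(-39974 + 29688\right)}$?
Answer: $- \frac{1}{61386848} \approx -1.629 \cdot 10^{-8}$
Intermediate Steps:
$\frac{1}{\left(34279 - 28311\right) \left(-39974 + 29688\right)} = \frac{1}{5968 \left(-10286\right)} = \frac{1}{-61386848} = - \frac{1}{61386848}$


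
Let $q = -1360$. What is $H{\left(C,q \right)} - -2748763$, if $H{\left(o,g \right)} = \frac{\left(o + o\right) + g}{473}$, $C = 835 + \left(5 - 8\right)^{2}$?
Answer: $\frac{1300165227}{473} \approx 2.7488 \cdot 10^{6}$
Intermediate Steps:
$C = 844$ ($C = 835 + \left(-3\right)^{2} = 835 + 9 = 844$)
$H{\left(o,g \right)} = \frac{g}{473} + \frac{2 o}{473}$ ($H{\left(o,g \right)} = \left(2 o + g\right) \frac{1}{473} = \left(g + 2 o\right) \frac{1}{473} = \frac{g}{473} + \frac{2 o}{473}$)
$H{\left(C,q \right)} - -2748763 = \left(\frac{1}{473} \left(-1360\right) + \frac{2}{473} \cdot 844\right) - -2748763 = \left(- \frac{1360}{473} + \frac{1688}{473}\right) + 2748763 = \frac{328}{473} + 2748763 = \frac{1300165227}{473}$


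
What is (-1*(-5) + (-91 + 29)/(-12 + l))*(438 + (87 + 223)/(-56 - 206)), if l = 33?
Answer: 2460589/2751 ≈ 894.43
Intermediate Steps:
(-1*(-5) + (-91 + 29)/(-12 + l))*(438 + (87 + 223)/(-56 - 206)) = (-1*(-5) + (-91 + 29)/(-12 + 33))*(438 + (87 + 223)/(-56 - 206)) = (5 - 62/21)*(438 + 310/(-262)) = (5 - 62*1/21)*(438 + 310*(-1/262)) = (5 - 62/21)*(438 - 155/131) = (43/21)*(57223/131) = 2460589/2751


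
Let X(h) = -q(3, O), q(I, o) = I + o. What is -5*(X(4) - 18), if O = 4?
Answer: 125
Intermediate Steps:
X(h) = -7 (X(h) = -(3 + 4) = -1*7 = -7)
-5*(X(4) - 18) = -5*(-7 - 18) = -5*(-25) = 125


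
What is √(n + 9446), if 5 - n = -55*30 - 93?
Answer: √11194 ≈ 105.80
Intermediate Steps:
n = 1748 (n = 5 - (-55*30 - 93) = 5 - (-1650 - 93) = 5 - 1*(-1743) = 5 + 1743 = 1748)
√(n + 9446) = √(1748 + 9446) = √11194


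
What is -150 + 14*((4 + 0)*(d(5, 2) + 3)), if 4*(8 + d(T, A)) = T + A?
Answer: -332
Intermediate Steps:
d(T, A) = -8 + A/4 + T/4 (d(T, A) = -8 + (T + A)/4 = -8 + (A + T)/4 = -8 + (A/4 + T/4) = -8 + A/4 + T/4)
-150 + 14*((4 + 0)*(d(5, 2) + 3)) = -150 + 14*((4 + 0)*((-8 + (1/4)*2 + (1/4)*5) + 3)) = -150 + 14*(4*((-8 + 1/2 + 5/4) + 3)) = -150 + 14*(4*(-25/4 + 3)) = -150 + 14*(4*(-13/4)) = -150 + 14*(-13) = -150 - 182 = -332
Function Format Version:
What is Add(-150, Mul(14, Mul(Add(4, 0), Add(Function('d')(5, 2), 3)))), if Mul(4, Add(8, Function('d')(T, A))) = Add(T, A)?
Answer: -332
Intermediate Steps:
Function('d')(T, A) = Add(-8, Mul(Rational(1, 4), A), Mul(Rational(1, 4), T)) (Function('d')(T, A) = Add(-8, Mul(Rational(1, 4), Add(T, A))) = Add(-8, Mul(Rational(1, 4), Add(A, T))) = Add(-8, Add(Mul(Rational(1, 4), A), Mul(Rational(1, 4), T))) = Add(-8, Mul(Rational(1, 4), A), Mul(Rational(1, 4), T)))
Add(-150, Mul(14, Mul(Add(4, 0), Add(Function('d')(5, 2), 3)))) = Add(-150, Mul(14, Mul(Add(4, 0), Add(Add(-8, Mul(Rational(1, 4), 2), Mul(Rational(1, 4), 5)), 3)))) = Add(-150, Mul(14, Mul(4, Add(Add(-8, Rational(1, 2), Rational(5, 4)), 3)))) = Add(-150, Mul(14, Mul(4, Add(Rational(-25, 4), 3)))) = Add(-150, Mul(14, Mul(4, Rational(-13, 4)))) = Add(-150, Mul(14, -13)) = Add(-150, -182) = -332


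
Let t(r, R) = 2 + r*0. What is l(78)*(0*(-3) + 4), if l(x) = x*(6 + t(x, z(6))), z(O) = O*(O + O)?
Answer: 2496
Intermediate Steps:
z(O) = 2*O² (z(O) = O*(2*O) = 2*O²)
t(r, R) = 2 (t(r, R) = 2 + 0 = 2)
l(x) = 8*x (l(x) = x*(6 + 2) = x*8 = 8*x)
l(78)*(0*(-3) + 4) = (8*78)*(0*(-3) + 4) = 624*(0 + 4) = 624*4 = 2496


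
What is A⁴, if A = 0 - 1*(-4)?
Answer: 256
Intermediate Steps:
A = 4 (A = 0 + 4 = 4)
A⁴ = 4⁴ = 256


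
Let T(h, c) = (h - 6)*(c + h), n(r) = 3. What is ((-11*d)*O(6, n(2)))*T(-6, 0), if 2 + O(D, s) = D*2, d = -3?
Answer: 23760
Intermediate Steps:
O(D, s) = -2 + 2*D (O(D, s) = -2 + D*2 = -2 + 2*D)
T(h, c) = (-6 + h)*(c + h)
((-11*d)*O(6, n(2)))*T(-6, 0) = ((-11*(-3))*(-2 + 2*6))*((-6)² - 6*0 - 6*(-6) + 0*(-6)) = (33*(-2 + 12))*(36 + 0 + 36 + 0) = (33*10)*72 = 330*72 = 23760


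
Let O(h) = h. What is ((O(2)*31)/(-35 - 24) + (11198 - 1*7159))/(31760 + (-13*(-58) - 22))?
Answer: 238239/1917028 ≈ 0.12428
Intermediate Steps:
((O(2)*31)/(-35 - 24) + (11198 - 1*7159))/(31760 + (-13*(-58) - 22)) = ((2*31)/(-35 - 24) + (11198 - 1*7159))/(31760 + (-13*(-58) - 22)) = (62/(-59) + (11198 - 7159))/(31760 + (754 - 22)) = (62*(-1/59) + 4039)/(31760 + 732) = (-62/59 + 4039)/32492 = (238239/59)*(1/32492) = 238239/1917028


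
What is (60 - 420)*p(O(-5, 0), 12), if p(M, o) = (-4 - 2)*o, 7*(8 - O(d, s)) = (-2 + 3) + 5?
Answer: 25920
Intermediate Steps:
O(d, s) = 50/7 (O(d, s) = 8 - ((-2 + 3) + 5)/7 = 8 - (1 + 5)/7 = 8 - ⅐*6 = 8 - 6/7 = 50/7)
p(M, o) = -6*o
(60 - 420)*p(O(-5, 0), 12) = (60 - 420)*(-6*12) = -360*(-72) = 25920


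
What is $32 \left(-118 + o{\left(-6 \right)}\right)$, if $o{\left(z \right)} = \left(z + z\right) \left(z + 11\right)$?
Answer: $-5696$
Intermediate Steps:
$o{\left(z \right)} = 2 z \left(11 + z\right)$
$32 \left(-118 + o{\left(-6 \right)}\right) = 32 \left(-118 + 2 \left(-6\right) \left(11 - 6\right)\right) = 32 \left(-118 + 2 \left(-6\right) 5\right) = 32 \left(-118 - 60\right) = 32 \left(-178\right) = -5696$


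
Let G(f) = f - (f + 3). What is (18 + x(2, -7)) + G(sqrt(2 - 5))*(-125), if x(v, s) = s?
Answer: 386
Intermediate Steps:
G(f) = -3 (G(f) = f - (3 + f) = f + (-3 - f) = -3)
(18 + x(2, -7)) + G(sqrt(2 - 5))*(-125) = (18 - 7) - 3*(-125) = 11 + 375 = 386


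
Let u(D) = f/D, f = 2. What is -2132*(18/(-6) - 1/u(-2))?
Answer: 4264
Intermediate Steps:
u(D) = 2/D
-2132*(18/(-6) - 1/u(-2)) = -2132*(18/(-6) - 1/(2/(-2))) = -2132*(18*(-1/6) - 1/(2*(-1/2))) = -2132*(-3 - 1/(-1)) = -2132*(-3 - 1*(-1)) = -2132*(-3 + 1) = -2132*(-2) = 4264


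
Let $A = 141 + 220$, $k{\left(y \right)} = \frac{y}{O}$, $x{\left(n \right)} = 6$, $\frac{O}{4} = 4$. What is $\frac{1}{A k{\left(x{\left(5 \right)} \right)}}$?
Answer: $\frac{8}{1083} \approx 0.0073869$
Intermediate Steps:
$O = 16$ ($O = 4 \cdot 4 = 16$)
$k{\left(y \right)} = \frac{y}{16}$
$A = 361$
$\frac{1}{A k{\left(x{\left(5 \right)} \right)}} = \frac{1}{361 \cdot \frac{1}{16} \cdot 6} = \frac{1}{361 \cdot \frac{3}{8}} = \frac{1}{\frac{1083}{8}} = \frac{8}{1083}$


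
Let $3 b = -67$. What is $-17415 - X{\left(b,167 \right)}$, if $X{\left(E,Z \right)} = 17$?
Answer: $-17432$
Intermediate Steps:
$b = - \frac{67}{3}$ ($b = \frac{1}{3} \left(-67\right) = - \frac{67}{3} \approx -22.333$)
$-17415 - X{\left(b,167 \right)} = -17415 - 17 = -17432$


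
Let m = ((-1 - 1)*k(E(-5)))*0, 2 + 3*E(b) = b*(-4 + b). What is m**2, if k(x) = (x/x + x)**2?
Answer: 0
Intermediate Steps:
E(b) = -2/3 + b*(-4 + b)/3 (E(b) = -2/3 + (b*(-4 + b))/3 = -2/3 + b*(-4 + b)/3)
k(x) = (1 + x)**2
m = 0 (m = ((-1 - 1)*(1 + (-2/3 - 4/3*(-5) + (1/3)*(-5)**2))**2)*0 = -2*(1 + (-2/3 + 20/3 + (1/3)*25))**2*0 = -2*(1 + (-2/3 + 20/3 + 25/3))**2*0 = -2*(1 + 43/3)**2*0 = -2*(46/3)**2*0 = -2*2116/9*0 = -4232/9*0 = 0)
m**2 = 0**2 = 0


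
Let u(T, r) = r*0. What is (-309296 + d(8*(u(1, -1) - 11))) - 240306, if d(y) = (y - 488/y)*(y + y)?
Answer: -535090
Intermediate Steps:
u(T, r) = 0
d(y) = 2*y*(y - 488/y) (d(y) = (y - 488/y)*(2*y) = 2*y*(y - 488/y))
(-309296 + d(8*(u(1, -1) - 11))) - 240306 = (-309296 + (-976 + 2*(8*(0 - 11))²)) - 240306 = (-309296 + (-976 + 2*(8*(-11))²)) - 240306 = (-309296 + (-976 + 2*(-88)²)) - 240306 = (-309296 + (-976 + 2*7744)) - 240306 = (-309296 + (-976 + 15488)) - 240306 = (-309296 + 14512) - 240306 = -294784 - 240306 = -535090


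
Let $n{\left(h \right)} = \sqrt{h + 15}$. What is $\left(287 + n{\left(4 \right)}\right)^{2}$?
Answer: $\left(287 + \sqrt{19}\right)^{2} \approx 84890.0$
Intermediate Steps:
$n{\left(h \right)} = \sqrt{15 + h}$
$\left(287 + n{\left(4 \right)}\right)^{2} = \left(287 + \sqrt{15 + 4}\right)^{2} = \left(287 + \sqrt{19}\right)^{2}$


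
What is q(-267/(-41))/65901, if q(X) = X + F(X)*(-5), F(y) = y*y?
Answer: -115166/36926527 ≈ -0.0031188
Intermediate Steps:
F(y) = y²
q(X) = X - 5*X² (q(X) = X + X²*(-5) = X - 5*X²)
q(-267/(-41))/65901 = ((-267/(-41))*(1 - (-1335)/(-41)))/65901 = ((-267*(-1/41))*(1 - (-1335)*(-1)/41))*(1/65901) = (267*(1 - 5*267/41)/41)*(1/65901) = (267*(1 - 1335/41)/41)*(1/65901) = ((267/41)*(-1294/41))*(1/65901) = -345498/1681*1/65901 = -115166/36926527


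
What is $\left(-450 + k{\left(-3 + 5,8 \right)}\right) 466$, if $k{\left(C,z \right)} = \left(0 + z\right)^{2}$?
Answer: $-179876$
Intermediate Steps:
$k{\left(C,z \right)} = z^{2}$
$\left(-450 + k{\left(-3 + 5,8 \right)}\right) 466 = \left(-450 + 8^{2}\right) 466 = \left(-450 + 64\right) 466 = \left(-386\right) 466 = -179876$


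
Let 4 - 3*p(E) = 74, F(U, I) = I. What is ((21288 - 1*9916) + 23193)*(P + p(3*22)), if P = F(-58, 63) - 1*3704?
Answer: -379973045/3 ≈ -1.2666e+8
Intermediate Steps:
P = -3641 (P = 63 - 1*3704 = 63 - 3704 = -3641)
p(E) = -70/3 (p(E) = 4/3 - ⅓*74 = 4/3 - 74/3 = -70/3)
((21288 - 1*9916) + 23193)*(P + p(3*22)) = ((21288 - 1*9916) + 23193)*(-3641 - 70/3) = ((21288 - 9916) + 23193)*(-10993/3) = (11372 + 23193)*(-10993/3) = 34565*(-10993/3) = -379973045/3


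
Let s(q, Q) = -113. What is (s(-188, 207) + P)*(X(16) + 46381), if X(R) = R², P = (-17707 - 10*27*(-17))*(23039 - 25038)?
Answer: 1222858050490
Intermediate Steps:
P = 26220883 (P = (-17707 - 270*(-17))*(-1999) = (-17707 + 4590)*(-1999) = -13117*(-1999) = 26220883)
(s(-188, 207) + P)*(X(16) + 46381) = (-113 + 26220883)*(16² + 46381) = 26220770*(256 + 46381) = 26220770*46637 = 1222858050490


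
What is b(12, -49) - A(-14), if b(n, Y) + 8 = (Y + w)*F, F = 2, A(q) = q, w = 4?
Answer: -84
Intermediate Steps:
b(n, Y) = 2*Y (b(n, Y) = -8 + (Y + 4)*2 = -8 + (4 + Y)*2 = -8 + (8 + 2*Y) = 2*Y)
b(12, -49) - A(-14) = 2*(-49) - 1*(-14) = -98 + 14 = -84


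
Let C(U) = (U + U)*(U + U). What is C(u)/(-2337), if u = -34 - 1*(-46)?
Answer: -192/779 ≈ -0.24647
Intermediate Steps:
u = 12 (u = -34 + 46 = 12)
C(U) = 4*U² (C(U) = (2*U)*(2*U) = 4*U²)
C(u)/(-2337) = (4*12²)/(-2337) = (4*144)*(-1/2337) = 576*(-1/2337) = -192/779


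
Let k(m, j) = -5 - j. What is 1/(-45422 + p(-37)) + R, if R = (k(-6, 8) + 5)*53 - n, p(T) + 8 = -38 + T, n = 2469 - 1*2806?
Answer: -3958936/45505 ≈ -87.000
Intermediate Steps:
n = -337 (n = 2469 - 2806 = -337)
p(T) = -46 + T (p(T) = -8 + (-38 + T) = -46 + T)
R = -87 (R = ((-5 - 1*8) + 5)*53 - 1*(-337) = ((-5 - 8) + 5)*53 + 337 = (-13 + 5)*53 + 337 = -8*53 + 337 = -424 + 337 = -87)
1/(-45422 + p(-37)) + R = 1/(-45422 + (-46 - 37)) - 87 = 1/(-45422 - 83) - 87 = 1/(-45505) - 87 = -1/45505 - 87 = -3958936/45505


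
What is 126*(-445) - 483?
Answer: -56553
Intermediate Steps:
126*(-445) - 483 = -56070 - 483 = -56553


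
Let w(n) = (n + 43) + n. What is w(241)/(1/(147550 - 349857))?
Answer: -106211175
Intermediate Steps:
w(n) = 43 + 2*n (w(n) = (43 + n) + n = 43 + 2*n)
w(241)/(1/(147550 - 349857)) = (43 + 2*241)/(1/(147550 - 349857)) = (43 + 482)/(1/(-202307)) = 525/(-1/202307) = 525*(-202307) = -106211175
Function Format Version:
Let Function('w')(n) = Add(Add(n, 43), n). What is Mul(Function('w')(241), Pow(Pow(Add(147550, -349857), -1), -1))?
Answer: -106211175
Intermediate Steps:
Function('w')(n) = Add(43, Mul(2, n)) (Function('w')(n) = Add(Add(43, n), n) = Add(43, Mul(2, n)))
Mul(Function('w')(241), Pow(Pow(Add(147550, -349857), -1), -1)) = Mul(Add(43, Mul(2, 241)), Pow(Pow(Add(147550, -349857), -1), -1)) = Mul(Add(43, 482), Pow(Pow(-202307, -1), -1)) = Mul(525, Pow(Rational(-1, 202307), -1)) = Mul(525, -202307) = -106211175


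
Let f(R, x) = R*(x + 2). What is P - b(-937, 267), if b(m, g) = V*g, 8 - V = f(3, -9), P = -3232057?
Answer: -3239800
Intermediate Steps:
f(R, x) = R*(2 + x)
V = 29 (V = 8 - 3*(2 - 9) = 8 - 3*(-7) = 8 - 1*(-21) = 8 + 21 = 29)
b(m, g) = 29*g
P - b(-937, 267) = -3232057 - 29*267 = -3232057 - 1*7743 = -3232057 - 7743 = -3239800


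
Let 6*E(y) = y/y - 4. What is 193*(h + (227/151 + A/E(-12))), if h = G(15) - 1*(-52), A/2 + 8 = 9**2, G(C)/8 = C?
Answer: -3453349/151 ≈ -22870.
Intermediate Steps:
G(C) = 8*C
A = 146 (A = -16 + 2*9**2 = -16 + 2*81 = -16 + 162 = 146)
E(y) = -1/2 (E(y) = (y/y - 4)/6 = (1 - 4)/6 = (1/6)*(-3) = -1/2)
h = 172 (h = 8*15 - 1*(-52) = 120 + 52 = 172)
193*(h + (227/151 + A/E(-12))) = 193*(172 + (227/151 + 146/(-1/2))) = 193*(172 + (227*(1/151) + 146*(-2))) = 193*(172 + (227/151 - 292)) = 193*(172 - 43865/151) = 193*(-17893/151) = -3453349/151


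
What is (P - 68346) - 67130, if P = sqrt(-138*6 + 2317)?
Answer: -135476 + sqrt(1489) ≈ -1.3544e+5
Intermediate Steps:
P = sqrt(1489) (P = sqrt(-828 + 2317) = sqrt(1489) ≈ 38.588)
(P - 68346) - 67130 = (sqrt(1489) - 68346) - 67130 = (-68346 + sqrt(1489)) - 67130 = -135476 + sqrt(1489)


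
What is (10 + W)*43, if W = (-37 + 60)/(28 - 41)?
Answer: 4601/13 ≈ 353.92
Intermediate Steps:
W = -23/13 (W = 23/(-13) = 23*(-1/13) = -23/13 ≈ -1.7692)
(10 + W)*43 = (10 - 23/13)*43 = (107/13)*43 = 4601/13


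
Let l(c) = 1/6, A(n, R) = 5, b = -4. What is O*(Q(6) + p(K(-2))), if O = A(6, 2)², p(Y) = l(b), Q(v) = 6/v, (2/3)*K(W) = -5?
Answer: 175/6 ≈ 29.167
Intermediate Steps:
K(W) = -15/2 (K(W) = (3/2)*(-5) = -15/2)
l(c) = ⅙
p(Y) = ⅙
O = 25 (O = 5² = 25)
O*(Q(6) + p(K(-2))) = 25*(6/6 + ⅙) = 25*(6*(⅙) + ⅙) = 25*(1 + ⅙) = 25*(7/6) = 175/6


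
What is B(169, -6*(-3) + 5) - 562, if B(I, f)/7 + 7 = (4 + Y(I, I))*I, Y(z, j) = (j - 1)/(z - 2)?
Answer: 886951/167 ≈ 5311.1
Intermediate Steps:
Y(z, j) = (-1 + j)/(-2 + z)
B(I, f) = -49 + 7*I*(4 + (-1 + I)/(-2 + I)) (B(I, f) = -49 + 7*((4 + (-1 + I)/(-2 + I))*I) = -49 + 7*(I*(4 + (-1 + I)/(-2 + I))) = -49 + 7*I*(4 + (-1 + I)/(-2 + I)))
B(169, -6*(-3) + 5) - 562 = 7*(14 - 16*169 + 5*169²)/(-2 + 169) - 562 = 7*(14 - 2704 + 5*28561)/167 - 562 = 7*(1/167)*(14 - 2704 + 142805) - 562 = 7*(1/167)*140115 - 562 = 980805/167 - 562 = 886951/167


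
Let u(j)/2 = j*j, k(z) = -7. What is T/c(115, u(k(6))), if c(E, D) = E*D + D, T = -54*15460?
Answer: -104355/1421 ≈ -73.438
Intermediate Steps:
u(j) = 2*j**2 (u(j) = 2*(j*j) = 2*j**2)
T = -834840
c(E, D) = D + D*E (c(E, D) = D*E + D = D + D*E)
T/c(115, u(k(6))) = -834840*1/(98*(1 + 115)) = -834840/((2*49)*116) = -834840/(98*116) = -834840/11368 = -834840*1/11368 = -104355/1421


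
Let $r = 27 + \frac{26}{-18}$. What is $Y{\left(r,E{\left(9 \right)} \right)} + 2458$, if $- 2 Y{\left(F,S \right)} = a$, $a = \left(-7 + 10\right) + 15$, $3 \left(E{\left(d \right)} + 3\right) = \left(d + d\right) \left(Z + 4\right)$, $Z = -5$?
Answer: $2449$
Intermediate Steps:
$E{\left(d \right)} = -3 - \frac{2 d}{3}$ ($E{\left(d \right)} = -3 + \frac{\left(d + d\right) \left(-5 + 4\right)}{3} = -3 + \frac{2 d \left(-1\right)}{3} = -3 + \frac{\left(-2\right) d}{3} = -3 - \frac{2 d}{3}$)
$r = \frac{230}{9}$ ($r = 27 + 26 \left(- \frac{1}{18}\right) = 27 - \frac{13}{9} = \frac{230}{9} \approx 25.556$)
$a = 18$ ($a = 3 + 15 = 18$)
$Y{\left(F,S \right)} = -9$ ($Y{\left(F,S \right)} = \left(- \frac{1}{2}\right) 18 = -9$)
$Y{\left(r,E{\left(9 \right)} \right)} + 2458 = -9 + 2458 = 2449$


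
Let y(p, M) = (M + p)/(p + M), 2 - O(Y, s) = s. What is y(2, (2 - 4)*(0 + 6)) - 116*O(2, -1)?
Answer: -347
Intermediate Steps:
O(Y, s) = 2 - s
y(p, M) = 1 (y(p, M) = (M + p)/(M + p) = 1)
y(2, (2 - 4)*(0 + 6)) - 116*O(2, -1) = 1 - 116*(2 - 1*(-1)) = 1 - 116*(2 + 1) = 1 - 116*3 = 1 - 348 = -347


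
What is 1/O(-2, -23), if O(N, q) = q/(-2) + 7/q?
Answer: 46/515 ≈ 0.089320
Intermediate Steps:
O(N, q) = 7/q - q/2 (O(N, q) = q*(-½) + 7/q = -q/2 + 7/q = 7/q - q/2)
1/O(-2, -23) = 1/(7/(-23) - ½*(-23)) = 1/(7*(-1/23) + 23/2) = 1/(-7/23 + 23/2) = 1/(515/46) = 46/515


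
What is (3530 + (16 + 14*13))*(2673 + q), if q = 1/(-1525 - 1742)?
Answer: 32555468320/3267 ≈ 9.9649e+6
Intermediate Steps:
q = -1/3267 (q = 1/(-3267) = -1/3267 ≈ -0.00030609)
(3530 + (16 + 14*13))*(2673 + q) = (3530 + (16 + 14*13))*(2673 - 1/3267) = (3530 + (16 + 182))*(8732690/3267) = (3530 + 198)*(8732690/3267) = 3728*(8732690/3267) = 32555468320/3267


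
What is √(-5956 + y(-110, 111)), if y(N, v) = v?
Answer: I*√5845 ≈ 76.453*I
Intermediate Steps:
√(-5956 + y(-110, 111)) = √(-5956 + 111) = √(-5845) = I*√5845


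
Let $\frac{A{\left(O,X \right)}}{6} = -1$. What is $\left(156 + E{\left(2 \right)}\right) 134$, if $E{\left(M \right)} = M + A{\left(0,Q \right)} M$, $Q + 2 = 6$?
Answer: $19564$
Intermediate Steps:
$Q = 4$ ($Q = -2 + 6 = 4$)
$A{\left(O,X \right)} = -6$ ($A{\left(O,X \right)} = 6 \left(-1\right) = -6$)
$E{\left(M \right)} = - 5 M$ ($E{\left(M \right)} = M - 6 M = - 5 M$)
$\left(156 + E{\left(2 \right)}\right) 134 = \left(156 - 10\right) 134 = 146 \cdot 134 = 19564$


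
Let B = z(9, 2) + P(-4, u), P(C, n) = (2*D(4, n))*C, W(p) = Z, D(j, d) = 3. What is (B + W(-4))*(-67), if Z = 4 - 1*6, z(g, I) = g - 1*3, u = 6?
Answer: 1340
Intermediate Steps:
z(g, I) = -3 + g (z(g, I) = g - 3 = -3 + g)
Z = -2 (Z = 4 - 6 = -2)
W(p) = -2
P(C, n) = 6*C (P(C, n) = (2*3)*C = 6*C)
B = -18 (B = (-3 + 9) + 6*(-4) = 6 - 24 = -18)
(B + W(-4))*(-67) = (-18 - 2)*(-67) = -20*(-67) = 1340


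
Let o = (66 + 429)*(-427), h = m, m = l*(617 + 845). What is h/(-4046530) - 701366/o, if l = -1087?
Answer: 317399854979/85529481345 ≈ 3.7110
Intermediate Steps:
m = -1589194 (m = -1087*(617 + 845) = -1087*1462 = -1589194)
h = -1589194
o = -211365 (o = 495*(-427) = -211365)
h/(-4046530) - 701366/o = -1589194/(-4046530) - 701366/(-211365) = -1589194*(-1/4046530) - 701366*(-1/211365) = 794597/2023265 + 701366/211365 = 317399854979/85529481345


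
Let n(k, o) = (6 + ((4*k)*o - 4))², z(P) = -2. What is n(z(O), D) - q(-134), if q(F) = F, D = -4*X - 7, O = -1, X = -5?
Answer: 10538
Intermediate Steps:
D = 13 (D = -4*(-5) - 7 = 20 - 7 = 13)
n(k, o) = (2 + 4*k*o)² (n(k, o) = (6 + (4*k*o - 4))² = (6 + (-4 + 4*k*o))² = (2 + 4*k*o)²)
n(z(O), D) - q(-134) = 4*(1 + 2*(-2)*13)² - 1*(-134) = 4*(1 - 52)² + 134 = 4*(-51)² + 134 = 4*2601 + 134 = 10404 + 134 = 10538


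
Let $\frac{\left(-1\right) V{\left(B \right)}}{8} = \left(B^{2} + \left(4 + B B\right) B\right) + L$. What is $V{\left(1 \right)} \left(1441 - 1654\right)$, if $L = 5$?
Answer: $18744$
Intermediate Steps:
$V{\left(B \right)} = -40 - 8 B^{2} - 8 B \left(4 + B^{2}\right)$ ($V{\left(B \right)} = - 8 \left(\left(B^{2} + \left(4 + B B\right) B\right) + 5\right) = - 8 \left(\left(B^{2} + \left(4 + B^{2}\right) B\right) + 5\right) = - 8 \left(\left(B^{2} + B \left(4 + B^{2}\right)\right) + 5\right) = - 8 \left(5 + B^{2} + B \left(4 + B^{2}\right)\right) = -40 - 8 B^{2} - 8 B \left(4 + B^{2}\right)$)
$V{\left(1 \right)} \left(1441 - 1654\right) = \left(-40 - 32 - 8 \cdot 1^{2} - 8 \cdot 1^{3}\right) \left(1441 - 1654\right) = \left(-40 - 32 - 8 - 8\right) \left(1441 - 1654\right) = \left(-40 - 32 - 8 - 8\right) \left(-213\right) = \left(-88\right) \left(-213\right) = 18744$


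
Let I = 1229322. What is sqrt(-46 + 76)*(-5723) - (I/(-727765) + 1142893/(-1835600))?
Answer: 617660197469/267177086800 - 5723*sqrt(30) ≈ -31344.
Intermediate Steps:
sqrt(-46 + 76)*(-5723) - (I/(-727765) + 1142893/(-1835600)) = sqrt(-46 + 76)*(-5723) - (1229322/(-727765) + 1142893/(-1835600)) = sqrt(30)*(-5723) - (1229322*(-1/727765) + 1142893*(-1/1835600)) = -5723*sqrt(30) - (-1229322/727765 - 1142893/1835600) = -5723*sqrt(30) - 1*(-617660197469/267177086800) = -5723*sqrt(30) + 617660197469/267177086800 = 617660197469/267177086800 - 5723*sqrt(30)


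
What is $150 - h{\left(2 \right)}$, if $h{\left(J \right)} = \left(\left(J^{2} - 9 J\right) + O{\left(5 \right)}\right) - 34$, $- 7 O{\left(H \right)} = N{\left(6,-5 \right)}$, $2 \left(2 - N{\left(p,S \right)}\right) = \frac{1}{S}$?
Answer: $\frac{1983}{10} \approx 198.3$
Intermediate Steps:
$N{\left(p,S \right)} = 2 - \frac{1}{2 S}$
$O{\left(H \right)} = - \frac{3}{10}$ ($O{\left(H \right)} = - \frac{2 - \frac{1}{2 \left(-5\right)}}{7} = - \frac{2 - - \frac{1}{10}}{7} = - \frac{2 + \frac{1}{10}}{7} = \left(- \frac{1}{7}\right) \frac{21}{10} = - \frac{3}{10}$)
$h{\left(J \right)} = - \frac{343}{10} + J^{2} - 9 J$ ($h{\left(J \right)} = \left(\left(J^{2} - 9 J\right) - \frac{3}{10}\right) - 34 = \left(- \frac{3}{10} + J^{2} - 9 J\right) - 34 = - \frac{343}{10} + J^{2} - 9 J$)
$150 - h{\left(2 \right)} = 150 - \left(- \frac{343}{10} + 2^{2} - 18\right) = 150 - \left(- \frac{343}{10} + 4 - 18\right) = 150 - - \frac{483}{10} = 150 + \frac{483}{10} = \frac{1983}{10}$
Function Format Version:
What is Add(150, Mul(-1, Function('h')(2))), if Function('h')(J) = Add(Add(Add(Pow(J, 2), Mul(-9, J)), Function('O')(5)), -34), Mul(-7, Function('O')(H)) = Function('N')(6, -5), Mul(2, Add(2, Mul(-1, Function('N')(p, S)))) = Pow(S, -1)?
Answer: Rational(1983, 10) ≈ 198.30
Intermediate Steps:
Function('N')(p, S) = Add(2, Mul(Rational(-1, 2), Pow(S, -1)))
Function('O')(H) = Rational(-3, 10) (Function('O')(H) = Mul(Rational(-1, 7), Add(2, Mul(Rational(-1, 2), Pow(-5, -1)))) = Mul(Rational(-1, 7), Add(2, Mul(Rational(-1, 2), Rational(-1, 5)))) = Mul(Rational(-1, 7), Add(2, Rational(1, 10))) = Mul(Rational(-1, 7), Rational(21, 10)) = Rational(-3, 10))
Function('h')(J) = Add(Rational(-343, 10), Pow(J, 2), Mul(-9, J)) (Function('h')(J) = Add(Add(Add(Pow(J, 2), Mul(-9, J)), Rational(-3, 10)), -34) = Add(Add(Rational(-3, 10), Pow(J, 2), Mul(-9, J)), -34) = Add(Rational(-343, 10), Pow(J, 2), Mul(-9, J)))
Add(150, Mul(-1, Function('h')(2))) = Add(150, Mul(-1, Add(Rational(-343, 10), Pow(2, 2), Mul(-9, 2)))) = Add(150, Mul(-1, Add(Rational(-343, 10), 4, -18))) = Add(150, Mul(-1, Rational(-483, 10))) = Add(150, Rational(483, 10)) = Rational(1983, 10)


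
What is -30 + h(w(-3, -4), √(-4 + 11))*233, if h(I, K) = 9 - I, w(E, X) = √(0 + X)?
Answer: 2067 - 466*I ≈ 2067.0 - 466.0*I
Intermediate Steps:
w(E, X) = √X
-30 + h(w(-3, -4), √(-4 + 11))*233 = -30 + (9 - √(-4))*233 = -30 + (9 - 2*I)*233 = -30 + (2097 - 466*I) = 2067 - 466*I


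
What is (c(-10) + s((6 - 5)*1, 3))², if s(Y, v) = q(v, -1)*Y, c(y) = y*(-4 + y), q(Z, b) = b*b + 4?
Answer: 21025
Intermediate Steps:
q(Z, b) = 4 + b² (q(Z, b) = b² + 4 = 4 + b²)
s(Y, v) = 5*Y (s(Y, v) = (4 + (-1)²)*Y = (4 + 1)*Y = 5*Y)
(c(-10) + s((6 - 5)*1, 3))² = (-10*(-4 - 10) + 5*((6 - 5)*1))² = (-10*(-14) + 5*(1*1))² = (140 + 5*1)² = (140 + 5)² = 145² = 21025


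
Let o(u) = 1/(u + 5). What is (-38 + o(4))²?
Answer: 116281/81 ≈ 1435.6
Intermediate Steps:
o(u) = 1/(5 + u)
(-38 + o(4))² = (-38 + 1/(5 + 4))² = (-38 + 1/9)² = (-38 + ⅑)² = (-341/9)² = 116281/81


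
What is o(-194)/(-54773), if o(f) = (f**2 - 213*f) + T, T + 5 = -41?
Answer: -78912/54773 ≈ -1.4407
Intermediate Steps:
T = -46 (T = -5 - 41 = -46)
o(f) = -46 + f**2 - 213*f (o(f) = (f**2 - 213*f) - 46 = -46 + f**2 - 213*f)
o(-194)/(-54773) = (-46 + (-194)**2 - 213*(-194))/(-54773) = (-46 + 37636 + 41322)*(-1/54773) = 78912*(-1/54773) = -78912/54773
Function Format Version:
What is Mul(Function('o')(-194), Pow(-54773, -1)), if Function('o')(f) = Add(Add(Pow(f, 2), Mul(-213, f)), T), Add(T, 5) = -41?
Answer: Rational(-78912, 54773) ≈ -1.4407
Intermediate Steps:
T = -46 (T = Add(-5, -41) = -46)
Function('o')(f) = Add(-46, Pow(f, 2), Mul(-213, f)) (Function('o')(f) = Add(Add(Pow(f, 2), Mul(-213, f)), -46) = Add(-46, Pow(f, 2), Mul(-213, f)))
Mul(Function('o')(-194), Pow(-54773, -1)) = Mul(Add(-46, Pow(-194, 2), Mul(-213, -194)), Pow(-54773, -1)) = Mul(Add(-46, 37636, 41322), Rational(-1, 54773)) = Mul(78912, Rational(-1, 54773)) = Rational(-78912, 54773)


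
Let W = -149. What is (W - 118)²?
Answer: 71289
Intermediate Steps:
(W - 118)² = (-149 - 118)² = (-267)² = 71289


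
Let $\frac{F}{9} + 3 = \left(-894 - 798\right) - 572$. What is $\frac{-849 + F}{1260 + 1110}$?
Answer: $- \frac{3542}{395} \approx -8.9671$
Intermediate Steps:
$F = -20403$ ($F = -27 + 9 \left(\left(-894 - 798\right) - 572\right) = -27 + 9 \left(-1692 - 572\right) = -27 + 9 \left(-2264\right) = -27 - 20376 = -20403$)
$\frac{-849 + F}{1260 + 1110} = \frac{-849 - 20403}{1260 + 1110} = - \frac{21252}{2370} = \left(-21252\right) \frac{1}{2370} = - \frac{3542}{395}$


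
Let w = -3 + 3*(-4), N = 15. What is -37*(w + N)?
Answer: 0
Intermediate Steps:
w = -15 (w = -3 - 12 = -15)
-37*(w + N) = -37*(-15 + 15) = -37*0 = 0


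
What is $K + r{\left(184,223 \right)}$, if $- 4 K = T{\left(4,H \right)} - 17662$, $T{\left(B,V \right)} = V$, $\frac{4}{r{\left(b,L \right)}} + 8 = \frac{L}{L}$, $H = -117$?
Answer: $\frac{124437}{28} \approx 4444.2$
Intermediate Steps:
$r{\left(b,L \right)} = - \frac{4}{7}$ ($r{\left(b,L \right)} = \frac{4}{-8 + \frac{L}{L}} = \frac{4}{-8 + 1} = \frac{4}{-7} = 4 \left(- \frac{1}{7}\right) = - \frac{4}{7}$)
$K = \frac{17779}{4}$ ($K = - \frac{-117 - 17662}{4} = \left(- \frac{1}{4}\right) \left(-17779\right) = \frac{17779}{4} \approx 4444.8$)
$K + r{\left(184,223 \right)} = \frac{17779}{4} - \frac{4}{7} = \frac{124437}{28}$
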